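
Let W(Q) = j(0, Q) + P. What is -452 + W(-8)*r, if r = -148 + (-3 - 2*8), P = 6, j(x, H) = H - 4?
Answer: 550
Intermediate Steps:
j(x, H) = -4 + H
W(Q) = 2 + Q (W(Q) = (-4 + Q) + 6 = 2 + Q)
r = -167 (r = -148 + (-3 - 16) = -148 - 19 = -167)
-452 + W(-8)*r = -452 + (2 - 8)*(-167) = -452 - 6*(-167) = -452 + 1002 = 550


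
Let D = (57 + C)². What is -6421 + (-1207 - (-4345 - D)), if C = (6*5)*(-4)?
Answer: 686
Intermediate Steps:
C = -120 (C = 30*(-4) = -120)
D = 3969 (D = (57 - 120)² = (-63)² = 3969)
-6421 + (-1207 - (-4345 - D)) = -6421 + (-1207 - (-4345 - 1*3969)) = -6421 + (-1207 - (-4345 - 3969)) = -6421 + (-1207 - 1*(-8314)) = -6421 + (-1207 + 8314) = -6421 + 7107 = 686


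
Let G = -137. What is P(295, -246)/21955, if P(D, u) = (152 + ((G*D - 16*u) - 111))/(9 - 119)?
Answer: 18219/1207525 ≈ 0.015088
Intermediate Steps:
P(D, u) = -41/110 + 8*u/55 + 137*D/110 (P(D, u) = (152 + ((-137*D - 16*u) - 111))/(9 - 119) = (152 + (-111 - 137*D - 16*u))/(-110) = (41 - 137*D - 16*u)*(-1/110) = -41/110 + 8*u/55 + 137*D/110)
P(295, -246)/21955 = (-41/110 + (8/55)*(-246) + (137/110)*295)/21955 = (-41/110 - 1968/55 + 8083/22)*(1/21955) = (18219/55)*(1/21955) = 18219/1207525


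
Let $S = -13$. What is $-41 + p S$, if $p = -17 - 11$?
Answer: $323$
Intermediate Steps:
$p = -28$ ($p = -17 - 11 = -28$)
$-41 + p S = -41 - -364 = -41 + 364 = 323$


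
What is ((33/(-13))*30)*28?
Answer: -27720/13 ≈ -2132.3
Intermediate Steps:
((33/(-13))*30)*28 = ((33*(-1/13))*30)*28 = -33/13*30*28 = -990/13*28 = -27720/13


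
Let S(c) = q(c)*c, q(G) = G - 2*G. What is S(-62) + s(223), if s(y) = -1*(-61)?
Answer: -3783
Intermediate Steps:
q(G) = -G
s(y) = 61
S(c) = -c² (S(c) = (-c)*c = -c²)
S(-62) + s(223) = -1*(-62)² + 61 = -1*3844 + 61 = -3844 + 61 = -3783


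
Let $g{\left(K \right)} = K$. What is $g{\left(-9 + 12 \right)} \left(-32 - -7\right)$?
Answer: $-75$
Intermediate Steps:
$g{\left(-9 + 12 \right)} \left(-32 - -7\right) = \left(-9 + 12\right) \left(-32 - -7\right) = 3 \left(-32 + 7\right) = 3 \left(-25\right) = -75$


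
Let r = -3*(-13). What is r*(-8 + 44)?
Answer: 1404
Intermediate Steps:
r = 39
r*(-8 + 44) = 39*(-8 + 44) = 39*36 = 1404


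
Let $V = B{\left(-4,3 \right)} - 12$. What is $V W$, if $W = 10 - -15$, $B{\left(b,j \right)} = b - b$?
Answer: $-300$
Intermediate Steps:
$B{\left(b,j \right)} = 0$
$W = 25$ ($W = 10 + 15 = 25$)
$V = -12$ ($V = 0 - 12 = -12$)
$V W = \left(-12\right) 25 = -300$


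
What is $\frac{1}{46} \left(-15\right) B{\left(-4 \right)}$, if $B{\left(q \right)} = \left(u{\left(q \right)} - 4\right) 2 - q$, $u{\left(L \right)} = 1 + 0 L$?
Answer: $\frac{15}{23} \approx 0.65217$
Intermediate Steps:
$u{\left(L \right)} = 1$ ($u{\left(L \right)} = 1 + 0 = 1$)
$B{\left(q \right)} = -6 - q$ ($B{\left(q \right)} = \left(1 - 4\right) 2 - q = \left(-3\right) 2 - q = -6 - q$)
$\frac{1}{46} \left(-15\right) B{\left(-4 \right)} = \frac{1}{46} \left(-15\right) \left(-6 - -4\right) = \frac{1}{46} \left(-15\right) \left(-6 + 4\right) = \left(- \frac{15}{46}\right) \left(-2\right) = \frac{15}{23}$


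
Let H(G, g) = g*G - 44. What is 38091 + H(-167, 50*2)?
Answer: 21347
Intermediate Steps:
H(G, g) = -44 + G*g (H(G, g) = G*g - 44 = -44 + G*g)
38091 + H(-167, 50*2) = 38091 + (-44 - 8350*2) = 38091 + (-44 - 167*100) = 38091 + (-44 - 16700) = 38091 - 16744 = 21347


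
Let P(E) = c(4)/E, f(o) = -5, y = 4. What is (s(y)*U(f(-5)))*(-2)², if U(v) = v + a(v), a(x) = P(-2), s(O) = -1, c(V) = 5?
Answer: 30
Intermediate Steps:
P(E) = 5/E
a(x) = -5/2 (a(x) = 5/(-2) = 5*(-½) = -5/2)
U(v) = -5/2 + v (U(v) = v - 5/2 = -5/2 + v)
(s(y)*U(f(-5)))*(-2)² = -(-5/2 - 5)*(-2)² = -1*(-15/2)*4 = (15/2)*4 = 30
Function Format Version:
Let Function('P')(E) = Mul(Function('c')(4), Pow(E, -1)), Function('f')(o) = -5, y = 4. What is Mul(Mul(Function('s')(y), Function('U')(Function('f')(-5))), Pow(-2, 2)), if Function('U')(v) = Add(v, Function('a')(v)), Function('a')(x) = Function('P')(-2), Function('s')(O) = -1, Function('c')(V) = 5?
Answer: 30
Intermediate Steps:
Function('P')(E) = Mul(5, Pow(E, -1))
Function('a')(x) = Rational(-5, 2) (Function('a')(x) = Mul(5, Pow(-2, -1)) = Mul(5, Rational(-1, 2)) = Rational(-5, 2))
Function('U')(v) = Add(Rational(-5, 2), v) (Function('U')(v) = Add(v, Rational(-5, 2)) = Add(Rational(-5, 2), v))
Mul(Mul(Function('s')(y), Function('U')(Function('f')(-5))), Pow(-2, 2)) = Mul(Mul(-1, Add(Rational(-5, 2), -5)), Pow(-2, 2)) = Mul(Mul(-1, Rational(-15, 2)), 4) = Mul(Rational(15, 2), 4) = 30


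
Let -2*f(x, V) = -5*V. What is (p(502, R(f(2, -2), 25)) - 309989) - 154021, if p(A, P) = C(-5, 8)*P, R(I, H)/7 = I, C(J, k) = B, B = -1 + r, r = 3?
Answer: -464080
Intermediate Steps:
f(x, V) = 5*V/2 (f(x, V) = -(-5)*V/2 = 5*V/2)
B = 2 (B = -1 + 3 = 2)
C(J, k) = 2
R(I, H) = 7*I
p(A, P) = 2*P
(p(502, R(f(2, -2), 25)) - 309989) - 154021 = (2*(7*((5/2)*(-2))) - 309989) - 154021 = (2*(7*(-5)) - 309989) - 154021 = (2*(-35) - 309989) - 154021 = (-70 - 309989) - 154021 = -310059 - 154021 = -464080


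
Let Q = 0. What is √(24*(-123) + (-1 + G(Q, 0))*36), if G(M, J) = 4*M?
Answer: 6*I*√83 ≈ 54.663*I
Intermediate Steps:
√(24*(-123) + (-1 + G(Q, 0))*36) = √(24*(-123) + (-1 + 4*0)*36) = √(-2952 + (-1 + 0)*36) = √(-2952 - 1*36) = √(-2952 - 36) = √(-2988) = 6*I*√83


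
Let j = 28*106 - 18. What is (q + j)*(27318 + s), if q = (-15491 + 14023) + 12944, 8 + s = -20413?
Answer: 99496122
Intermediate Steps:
j = 2950 (j = 2968 - 18 = 2950)
s = -20421 (s = -8 - 20413 = -20421)
q = 11476 (q = -1468 + 12944 = 11476)
(q + j)*(27318 + s) = (11476 + 2950)*(27318 - 20421) = 14426*6897 = 99496122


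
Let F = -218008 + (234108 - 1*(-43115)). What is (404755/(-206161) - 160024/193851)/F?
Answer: -111452869369/2366498815591365 ≈ -4.7096e-5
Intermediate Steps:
F = 59215 (F = -218008 + (234108 + 43115) = -218008 + 277223 = 59215)
(404755/(-206161) - 160024/193851)/F = (404755/(-206161) - 160024/193851)/59215 = (404755*(-1/206161) - 160024*1/193851)*(1/59215) = (-404755/206161 - 160024/193851)*(1/59215) = -111452869369/39964516011*1/59215 = -111452869369/2366498815591365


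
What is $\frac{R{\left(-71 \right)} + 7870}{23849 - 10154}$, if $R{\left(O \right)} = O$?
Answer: $\frac{709}{1245} \approx 0.56948$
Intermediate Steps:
$\frac{R{\left(-71 \right)} + 7870}{23849 - 10154} = \frac{-71 + 7870}{23849 - 10154} = \frac{7799}{13695} = 7799 \cdot \frac{1}{13695} = \frac{709}{1245}$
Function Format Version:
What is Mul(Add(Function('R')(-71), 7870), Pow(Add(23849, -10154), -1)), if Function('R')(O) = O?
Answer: Rational(709, 1245) ≈ 0.56948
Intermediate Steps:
Mul(Add(Function('R')(-71), 7870), Pow(Add(23849, -10154), -1)) = Mul(Add(-71, 7870), Pow(Add(23849, -10154), -1)) = Mul(7799, Pow(13695, -1)) = Mul(7799, Rational(1, 13695)) = Rational(709, 1245)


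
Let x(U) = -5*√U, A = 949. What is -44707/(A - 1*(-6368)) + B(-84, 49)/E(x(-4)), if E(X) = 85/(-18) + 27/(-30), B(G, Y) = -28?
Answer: -2091451/1851201 ≈ -1.1298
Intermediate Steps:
E(X) = -253/45 (E(X) = 85*(-1/18) + 27*(-1/30) = -85/18 - 9/10 = -253/45)
-44707/(A - 1*(-6368)) + B(-84, 49)/E(x(-4)) = -44707/(949 - 1*(-6368)) - 28/(-253/45) = -44707/(949 + 6368) - 28*(-45/253) = -44707/7317 + 1260/253 = -2091451/1851201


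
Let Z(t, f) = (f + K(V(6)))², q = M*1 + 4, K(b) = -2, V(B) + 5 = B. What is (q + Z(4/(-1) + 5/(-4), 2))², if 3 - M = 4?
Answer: 9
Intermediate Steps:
M = -1 (M = 3 - 1*4 = 3 - 4 = -1)
V(B) = -5 + B
q = 3 (q = -1*1 + 4 = -1 + 4 = 3)
Z(t, f) = (-2 + f)² (Z(t, f) = (f - 2)² = (-2 + f)²)
(q + Z(4/(-1) + 5/(-4), 2))² = (3 + (-2 + 2)²)² = (3 + 0²)² = (3 + 0)² = 3² = 9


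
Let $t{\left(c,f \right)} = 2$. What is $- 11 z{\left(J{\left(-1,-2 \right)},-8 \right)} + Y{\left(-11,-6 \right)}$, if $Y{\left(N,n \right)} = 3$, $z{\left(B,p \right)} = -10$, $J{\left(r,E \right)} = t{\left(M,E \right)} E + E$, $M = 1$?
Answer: $113$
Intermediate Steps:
$J{\left(r,E \right)} = 3 E$ ($J{\left(r,E \right)} = 2 E + E = 3 E$)
$- 11 z{\left(J{\left(-1,-2 \right)},-8 \right)} + Y{\left(-11,-6 \right)} = \left(-11\right) \left(-10\right) + 3 = 110 + 3 = 113$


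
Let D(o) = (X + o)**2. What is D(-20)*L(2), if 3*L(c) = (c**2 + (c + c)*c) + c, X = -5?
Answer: 8750/3 ≈ 2916.7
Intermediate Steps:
D(o) = (-5 + o)**2
L(c) = c**2 + c/3 (L(c) = ((c**2 + (c + c)*c) + c)/3 = ((c**2 + (2*c)*c) + c)/3 = ((c**2 + 2*c**2) + c)/3 = (3*c**2 + c)/3 = (c + 3*c**2)/3 = c**2 + c/3)
D(-20)*L(2) = (-5 - 20)**2*(2*(1/3 + 2)) = (-25)**2*(2*(7/3)) = 625*(14/3) = 8750/3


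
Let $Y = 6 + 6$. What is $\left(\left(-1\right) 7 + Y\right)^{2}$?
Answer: $25$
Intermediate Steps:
$Y = 12$
$\left(\left(-1\right) 7 + Y\right)^{2} = \left(\left(-1\right) 7 + 12\right)^{2} = \left(-7 + 12\right)^{2} = 5^{2} = 25$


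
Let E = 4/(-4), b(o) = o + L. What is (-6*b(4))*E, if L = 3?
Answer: 42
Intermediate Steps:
b(o) = 3 + o (b(o) = o + 3 = 3 + o)
E = -1 (E = 4*(-¼) = -1)
(-6*b(4))*E = -6*(3 + 4)*(-1) = -6*7*(-1) = -42*(-1) = 42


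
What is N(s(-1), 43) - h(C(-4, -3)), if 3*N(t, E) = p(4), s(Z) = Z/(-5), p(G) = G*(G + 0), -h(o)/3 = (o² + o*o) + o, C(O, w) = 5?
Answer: 511/3 ≈ 170.33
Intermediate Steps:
h(o) = -6*o² - 3*o (h(o) = -3*((o² + o*o) + o) = -3*((o² + o²) + o) = -3*(2*o² + o) = -3*(o + 2*o²) = -6*o² - 3*o)
p(G) = G² (p(G) = G*G = G²)
s(Z) = -Z/5 (s(Z) = Z*(-⅕) = -Z/5)
N(t, E) = 16/3 (N(t, E) = (⅓)*4² = (⅓)*16 = 16/3)
N(s(-1), 43) - h(C(-4, -3)) = 16/3 - (-3)*5*(1 + 2*5) = 16/3 - (-3)*5*(1 + 10) = 16/3 - (-3)*5*11 = 16/3 - 1*(-165) = 16/3 + 165 = 511/3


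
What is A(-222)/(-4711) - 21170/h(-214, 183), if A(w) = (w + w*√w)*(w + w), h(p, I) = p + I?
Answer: 96676262/146041 - 98568*I*√222/4711 ≈ 661.98 - 311.75*I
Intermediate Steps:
h(p, I) = I + p
A(w) = 2*w*(w + w^(3/2)) (A(w) = (w + w^(3/2))*(2*w) = 2*w*(w + w^(3/2)))
A(-222)/(-4711) - 21170/h(-214, 183) = (2*(-222)² + 2*(-222)^(5/2))/(-4711) - 21170/(183 - 214) = (2*49284 + 2*(49284*I*√222))*(-1/4711) - 21170/(-31) = (98568 + 98568*I*√222)*(-1/4711) - 21170*(-1/31) = (-98568/4711 - 98568*I*√222/4711) + 21170/31 = 96676262/146041 - 98568*I*√222/4711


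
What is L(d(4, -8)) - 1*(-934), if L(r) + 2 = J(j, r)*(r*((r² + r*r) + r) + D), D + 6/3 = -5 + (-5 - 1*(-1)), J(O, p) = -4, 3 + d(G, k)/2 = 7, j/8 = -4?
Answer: -3376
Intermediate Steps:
j = -32 (j = 8*(-4) = -32)
d(G, k) = 8 (d(G, k) = -6 + 2*7 = -6 + 14 = 8)
D = -11 (D = -2 + (-5 + (-5 - 1*(-1))) = -2 + (-5 + (-5 + 1)) = -2 + (-5 - 4) = -2 - 9 = -11)
L(r) = 42 - 4*r*(r + 2*r²) (L(r) = -2 - 4*(r*((r² + r*r) + r) - 11) = -2 - 4*(r*((r² + r²) + r) - 11) = -2 - 4*(r*(2*r² + r) - 11) = -2 - 4*(r*(r + 2*r²) - 11) = -2 - 4*(-11 + r*(r + 2*r²)) = -2 + (44 - 4*r*(r + 2*r²)) = 42 - 4*r*(r + 2*r²))
L(d(4, -8)) - 1*(-934) = (42 - 8*8³ - 4*8²) - 1*(-934) = (42 - 8*512 - 4*64) + 934 = (42 - 4096 - 256) + 934 = -4310 + 934 = -3376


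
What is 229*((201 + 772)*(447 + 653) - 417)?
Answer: 245003207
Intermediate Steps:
229*((201 + 772)*(447 + 653) - 417) = 229*(973*1100 - 417) = 229*(1070300 - 417) = 229*1069883 = 245003207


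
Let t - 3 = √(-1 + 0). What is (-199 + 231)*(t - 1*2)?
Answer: 32 + 32*I ≈ 32.0 + 32.0*I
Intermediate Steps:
t = 3 + I (t = 3 + √(-1 + 0) = 3 + √(-1) = 3 + I ≈ 3.0 + 1.0*I)
(-199 + 231)*(t - 1*2) = (-199 + 231)*((3 + I) - 1*2) = 32*((3 + I) - 2) = 32*(1 + I) = 32 + 32*I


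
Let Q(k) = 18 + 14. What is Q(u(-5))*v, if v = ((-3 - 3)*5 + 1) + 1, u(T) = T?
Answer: -896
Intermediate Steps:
Q(k) = 32
v = -28 (v = (-6*5 + 1) + 1 = (-30 + 1) + 1 = -29 + 1 = -28)
Q(u(-5))*v = 32*(-28) = -896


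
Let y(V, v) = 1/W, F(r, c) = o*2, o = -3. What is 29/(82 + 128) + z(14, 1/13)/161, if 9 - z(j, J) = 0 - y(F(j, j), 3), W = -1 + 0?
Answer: 907/4830 ≈ 0.18778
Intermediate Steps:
W = -1
F(r, c) = -6 (F(r, c) = -3*2 = -6)
y(V, v) = -1 (y(V, v) = 1/(-1) = -1)
z(j, J) = 8 (z(j, J) = 9 - (0 - 1*(-1)) = 9 - (0 + 1) = 9 - 1*1 = 9 - 1 = 8)
29/(82 + 128) + z(14, 1/13)/161 = 29/(82 + 128) + 8/161 = 29/210 + 8*(1/161) = 29*(1/210) + 8/161 = 29/210 + 8/161 = 907/4830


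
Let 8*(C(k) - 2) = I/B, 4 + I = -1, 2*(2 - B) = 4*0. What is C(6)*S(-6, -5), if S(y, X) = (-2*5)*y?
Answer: 405/4 ≈ 101.25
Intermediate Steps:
S(y, X) = -10*y
B = 2 (B = 2 - 2*0 = 2 - ½*0 = 2 + 0 = 2)
I = -5 (I = -4 - 1 = -5)
C(k) = 27/16 (C(k) = 2 + (-5/2)/8 = 2 + (-5*½)/8 = 2 + (⅛)*(-5/2) = 2 - 5/16 = 27/16)
C(6)*S(-6, -5) = 27*(-10*(-6))/16 = (27/16)*60 = 405/4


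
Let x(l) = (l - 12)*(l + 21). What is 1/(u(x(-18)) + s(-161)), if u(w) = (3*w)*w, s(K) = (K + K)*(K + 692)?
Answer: -1/146682 ≈ -6.8175e-6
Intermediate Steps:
s(K) = 2*K*(692 + K) (s(K) = (2*K)*(692 + K) = 2*K*(692 + K))
x(l) = (-12 + l)*(21 + l)
u(w) = 3*w²
1/(u(x(-18)) + s(-161)) = 1/(3*(-252 + (-18)² + 9*(-18))² + 2*(-161)*(692 - 161)) = 1/(3*(-252 + 324 - 162)² + 2*(-161)*531) = 1/(3*(-90)² - 170982) = 1/(3*8100 - 170982) = 1/(24300 - 170982) = 1/(-146682) = -1/146682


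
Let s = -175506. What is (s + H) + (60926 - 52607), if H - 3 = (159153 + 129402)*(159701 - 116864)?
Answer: 12360663351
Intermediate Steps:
H = 12360830538 (H = 3 + (159153 + 129402)*(159701 - 116864) = 3 + 288555*42837 = 3 + 12360830535 = 12360830538)
(s + H) + (60926 - 52607) = (-175506 + 12360830538) + (60926 - 52607) = 12360655032 + 8319 = 12360663351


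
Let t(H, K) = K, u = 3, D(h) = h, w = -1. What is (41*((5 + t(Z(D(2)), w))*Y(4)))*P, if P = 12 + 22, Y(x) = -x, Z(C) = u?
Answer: -22304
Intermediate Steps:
Z(C) = 3
P = 34
(41*((5 + t(Z(D(2)), w))*Y(4)))*P = (41*((5 - 1)*(-1*4)))*34 = (41*(4*(-4)))*34 = (41*(-16))*34 = -656*34 = -22304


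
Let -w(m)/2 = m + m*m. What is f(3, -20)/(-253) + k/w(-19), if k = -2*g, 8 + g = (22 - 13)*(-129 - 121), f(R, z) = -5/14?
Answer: -3998063/605682 ≈ -6.6009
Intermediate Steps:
f(R, z) = -5/14 (f(R, z) = -5*1/14 = -5/14)
w(m) = -2*m - 2*m² (w(m) = -2*(m + m*m) = -2*(m + m²) = -2*m - 2*m²)
g = -2258 (g = -8 + (22 - 13)*(-129 - 121) = -8 + 9*(-250) = -8 - 2250 = -2258)
k = 4516 (k = -2*(-2258) = 4516)
f(3, -20)/(-253) + k/w(-19) = -5/14/(-253) + 4516/((-2*(-19)*(1 - 19))) = -5/14*(-1/253) + 4516/((-2*(-19)*(-18))) = 5/3542 + 4516/(-684) = 5/3542 + 4516*(-1/684) = 5/3542 - 1129/171 = -3998063/605682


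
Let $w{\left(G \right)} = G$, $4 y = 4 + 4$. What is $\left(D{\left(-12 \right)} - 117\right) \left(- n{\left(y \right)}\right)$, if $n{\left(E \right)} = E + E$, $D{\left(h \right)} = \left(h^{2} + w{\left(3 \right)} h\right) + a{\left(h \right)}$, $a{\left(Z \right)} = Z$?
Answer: $84$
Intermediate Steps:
$y = 2$ ($y = \frac{4 + 4}{4} = \frac{1}{4} \cdot 8 = 2$)
$D{\left(h \right)} = h^{2} + 4 h$ ($D{\left(h \right)} = \left(h^{2} + 3 h\right) + h = h^{2} + 4 h$)
$n{\left(E \right)} = 2 E$
$\left(D{\left(-12 \right)} - 117\right) \left(- n{\left(y \right)}\right) = \left(- 12 \left(4 - 12\right) - 117\right) \left(- 2 \cdot 2\right) = \left(\left(-12\right) \left(-8\right) - 117\right) \left(\left(-1\right) 4\right) = \left(96 - 117\right) \left(-4\right) = \left(-21\right) \left(-4\right) = 84$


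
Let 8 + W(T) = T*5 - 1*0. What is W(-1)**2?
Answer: 169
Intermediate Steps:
W(T) = -8 + 5*T (W(T) = -8 + (T*5 - 1*0) = -8 + (5*T + 0) = -8 + 5*T)
W(-1)**2 = (-8 + 5*(-1))**2 = (-8 - 5)**2 = (-13)**2 = 169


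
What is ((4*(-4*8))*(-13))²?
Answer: 2768896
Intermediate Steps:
((4*(-4*8))*(-13))² = ((4*(-32))*(-13))² = (-128*(-13))² = 1664² = 2768896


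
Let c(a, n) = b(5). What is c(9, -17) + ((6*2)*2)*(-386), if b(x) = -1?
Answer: -9265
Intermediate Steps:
c(a, n) = -1
c(9, -17) + ((6*2)*2)*(-386) = -1 + ((6*2)*2)*(-386) = -1 + (12*2)*(-386) = -1 + 24*(-386) = -1 - 9264 = -9265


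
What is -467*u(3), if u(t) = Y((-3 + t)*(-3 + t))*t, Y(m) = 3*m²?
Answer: 0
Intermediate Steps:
u(t) = 3*t*(-3 + t)⁴ (u(t) = (3*((-3 + t)*(-3 + t))²)*t = (3*((-3 + t)²)²)*t = (3*(-3 + t)⁴)*t = 3*t*(-3 + t)⁴)
-467*u(3) = -1401*3*(-3 + 3)⁴ = -1401*3*0⁴ = -1401*3*0 = -467*0 = 0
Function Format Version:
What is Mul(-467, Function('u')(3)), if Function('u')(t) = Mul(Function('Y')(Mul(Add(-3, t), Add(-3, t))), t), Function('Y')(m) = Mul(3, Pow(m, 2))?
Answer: 0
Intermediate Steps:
Function('u')(t) = Mul(3, t, Pow(Add(-3, t), 4)) (Function('u')(t) = Mul(Mul(3, Pow(Mul(Add(-3, t), Add(-3, t)), 2)), t) = Mul(Mul(3, Pow(Pow(Add(-3, t), 2), 2)), t) = Mul(Mul(3, Pow(Add(-3, t), 4)), t) = Mul(3, t, Pow(Add(-3, t), 4)))
Mul(-467, Function('u')(3)) = Mul(-467, Mul(3, 3, Pow(Add(-3, 3), 4))) = Mul(-467, Mul(3, 3, Pow(0, 4))) = Mul(-467, Mul(3, 3, 0)) = Mul(-467, 0) = 0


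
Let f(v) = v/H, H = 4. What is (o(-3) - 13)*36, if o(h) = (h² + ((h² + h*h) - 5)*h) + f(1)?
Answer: -1539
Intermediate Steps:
f(v) = v/4
o(h) = ¼ + h² + h*(-5 + 2*h²) (o(h) = (h² + ((h² + h*h) - 5)*h) + (¼)*1 = (h² + ((h² + h²) - 5)*h) + ¼ = (h² + (2*h² - 5)*h) + ¼ = (h² + (-5 + 2*h²)*h) + ¼ = (h² + h*(-5 + 2*h²)) + ¼ = ¼ + h² + h*(-5 + 2*h²))
(o(-3) - 13)*36 = ((¼ + (-3)² - 5*(-3) + 2*(-3)³) - 13)*36 = ((¼ + 9 + 15 + 2*(-27)) - 13)*36 = ((¼ + 9 + 15 - 54) - 13)*36 = (-119/4 - 13)*36 = -171/4*36 = -1539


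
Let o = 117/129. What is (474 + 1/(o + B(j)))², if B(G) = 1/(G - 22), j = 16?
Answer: 8243187264/36481 ≈ 2.2596e+5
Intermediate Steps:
B(G) = 1/(-22 + G)
o = 39/43 (o = 117*(1/129) = 39/43 ≈ 0.90698)
(474 + 1/(o + B(j)))² = (474 + 1/(39/43 + 1/(-22 + 16)))² = (474 + 1/(39/43 + 1/(-6)))² = (474 + 1/(39/43 - ⅙))² = (474 + 1/(191/258))² = (474 + 258/191)² = (90792/191)² = 8243187264/36481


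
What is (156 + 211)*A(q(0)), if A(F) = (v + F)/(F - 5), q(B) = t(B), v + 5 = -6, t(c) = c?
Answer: 4037/5 ≈ 807.40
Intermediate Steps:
v = -11 (v = -5 - 6 = -11)
q(B) = B
A(F) = (-11 + F)/(-5 + F) (A(F) = (-11 + F)/(F - 5) = (-11 + F)/(-5 + F))
(156 + 211)*A(q(0)) = (156 + 211)*((-11 + 0)/(-5 + 0)) = 367*(-11/(-5)) = 367*(-⅕*(-11)) = 367*(11/5) = 4037/5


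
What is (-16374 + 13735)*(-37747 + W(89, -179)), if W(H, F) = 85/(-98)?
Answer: 1394632707/14 ≈ 9.9617e+7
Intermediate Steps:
W(H, F) = -85/98 (W(H, F) = 85*(-1/98) = -85/98)
(-16374 + 13735)*(-37747 + W(89, -179)) = (-16374 + 13735)*(-37747 - 85/98) = -2639*(-3699291/98) = 1394632707/14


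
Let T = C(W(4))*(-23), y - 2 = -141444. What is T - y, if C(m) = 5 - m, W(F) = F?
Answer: 141419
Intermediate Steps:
y = -141442 (y = 2 - 141444 = -141442)
T = -23 (T = (5 - 1*4)*(-23) = (5 - 4)*(-23) = 1*(-23) = -23)
T - y = -23 - 1*(-141442) = -23 + 141442 = 141419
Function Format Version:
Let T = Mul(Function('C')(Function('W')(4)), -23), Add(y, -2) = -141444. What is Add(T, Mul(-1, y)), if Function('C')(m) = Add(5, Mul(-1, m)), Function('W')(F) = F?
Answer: 141419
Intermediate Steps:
y = -141442 (y = Add(2, -141444) = -141442)
T = -23 (T = Mul(Add(5, Mul(-1, 4)), -23) = Mul(Add(5, -4), -23) = Mul(1, -23) = -23)
Add(T, Mul(-1, y)) = Add(-23, Mul(-1, -141442)) = Add(-23, 141442) = 141419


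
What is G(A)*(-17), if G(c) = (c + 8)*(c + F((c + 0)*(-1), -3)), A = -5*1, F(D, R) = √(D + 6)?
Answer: 255 - 51*√11 ≈ 85.852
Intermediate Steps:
F(D, R) = √(6 + D)
A = -5
G(c) = (8 + c)*(c + √(6 - c)) (G(c) = (c + 8)*(c + √(6 + (c + 0)*(-1))) = (8 + c)*(c + √(6 + c*(-1))) = (8 + c)*(c + √(6 - c)))
G(A)*(-17) = ((-5)² + 8*(-5) + 8*√(6 - 1*(-5)) - 5*√(6 - 1*(-5)))*(-17) = (25 - 40 + 8*√(6 + 5) - 5*√(6 + 5))*(-17) = (25 - 40 + 8*√11 - 5*√11)*(-17) = (-15 + 3*√11)*(-17) = 255 - 51*√11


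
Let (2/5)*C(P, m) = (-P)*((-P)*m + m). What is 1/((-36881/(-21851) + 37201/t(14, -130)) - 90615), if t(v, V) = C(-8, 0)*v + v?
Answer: -305914/26907001725 ≈ -1.1369e-5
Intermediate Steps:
C(P, m) = -5*P*(m - P*m)/2 (C(P, m) = 5*((-P)*((-P)*m + m))/2 = 5*((-P)*(-P*m + m))/2 = 5*((-P)*(m - P*m))/2 = 5*(-P*(m - P*m))/2 = -5*P*(m - P*m)/2)
t(v, V) = v (t(v, V) = ((5/2)*(-8)*0*(-1 - 8))*v + v = ((5/2)*(-8)*0*(-9))*v + v = 0*v + v = 0 + v = v)
1/((-36881/(-21851) + 37201/t(14, -130)) - 90615) = 1/((-36881/(-21851) + 37201/14) - 90615) = 1/((-36881*(-1/21851) + 37201*(1/14)) - 90615) = 1/((36881/21851 + 37201/14) - 90615) = 1/(813395385/305914 - 90615) = 1/(-26907001725/305914) = -305914/26907001725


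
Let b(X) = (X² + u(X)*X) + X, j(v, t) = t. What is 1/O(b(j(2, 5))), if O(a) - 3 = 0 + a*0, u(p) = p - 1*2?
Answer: ⅓ ≈ 0.33333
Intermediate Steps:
u(p) = -2 + p (u(p) = p - 2 = -2 + p)
b(X) = X + X² + X*(-2 + X) (b(X) = (X² + (-2 + X)*X) + X = (X² + X*(-2 + X)) + X = X + X² + X*(-2 + X))
O(a) = 3 (O(a) = 3 + (0 + a*0) = 3 + (0 + 0) = 3 + 0 = 3)
1/O(b(j(2, 5))) = 1/3 = ⅓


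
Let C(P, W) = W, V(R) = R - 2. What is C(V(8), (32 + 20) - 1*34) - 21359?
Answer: -21341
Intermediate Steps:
V(R) = -2 + R
C(V(8), (32 + 20) - 1*34) - 21359 = ((32 + 20) - 1*34) - 21359 = (52 - 34) - 21359 = 18 - 21359 = -21341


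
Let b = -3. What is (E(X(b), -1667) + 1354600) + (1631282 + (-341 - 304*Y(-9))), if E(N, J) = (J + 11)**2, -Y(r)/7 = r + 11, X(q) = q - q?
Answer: 5732133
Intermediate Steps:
X(q) = 0
Y(r) = -77 - 7*r (Y(r) = -7*(r + 11) = -7*(11 + r) = -77 - 7*r)
E(N, J) = (11 + J)**2
(E(X(b), -1667) + 1354600) + (1631282 + (-341 - 304*Y(-9))) = ((11 - 1667)**2 + 1354600) + (1631282 + (-341 - 304*(-77 - 7*(-9)))) = ((-1656)**2 + 1354600) + (1631282 + (-341 - 304*(-77 + 63))) = (2742336 + 1354600) + (1631282 + (-341 - 304*(-14))) = 4096936 + (1631282 + (-341 + 4256)) = 4096936 + (1631282 + 3915) = 4096936 + 1635197 = 5732133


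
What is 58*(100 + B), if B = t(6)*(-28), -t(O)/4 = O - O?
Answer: 5800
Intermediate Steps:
t(O) = 0 (t(O) = -4*(O - O) = -4*0 = 0)
B = 0 (B = 0*(-28) = 0)
58*(100 + B) = 58*(100 + 0) = 58*100 = 5800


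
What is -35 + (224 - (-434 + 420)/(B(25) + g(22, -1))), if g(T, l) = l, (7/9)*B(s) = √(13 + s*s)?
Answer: 9758567/51629 + 882*√638/51629 ≈ 189.44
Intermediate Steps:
B(s) = 9*√(13 + s²)/7 (B(s) = 9*√(13 + s*s)/7 = 9*√(13 + s²)/7)
-35 + (224 - (-434 + 420)/(B(25) + g(22, -1))) = -35 + (224 - (-434 + 420)/(9*√(13 + 25²)/7 - 1)) = -35 + (224 - (-14)/(9*√(13 + 625)/7 - 1)) = -35 + (224 - (-14)/(9*√638/7 - 1)) = -35 + (224 - (-14)/(-1 + 9*√638/7)) = -35 + (224 + 14/(-1 + 9*√638/7)) = 189 + 14/(-1 + 9*√638/7)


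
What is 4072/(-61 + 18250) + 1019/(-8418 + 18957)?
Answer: 6827711/21299319 ≈ 0.32056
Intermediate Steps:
4072/(-61 + 18250) + 1019/(-8418 + 18957) = 4072/18189 + 1019/10539 = 6827711/21299319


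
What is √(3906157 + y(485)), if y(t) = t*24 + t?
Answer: √3918282 ≈ 1979.5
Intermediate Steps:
y(t) = 25*t (y(t) = 24*t + t = 25*t)
√(3906157 + y(485)) = √(3906157 + 25*485) = √(3906157 + 12125) = √3918282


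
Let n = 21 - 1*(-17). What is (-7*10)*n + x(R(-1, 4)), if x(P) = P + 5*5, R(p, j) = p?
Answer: -2636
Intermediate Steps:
n = 38 (n = 21 + 17 = 38)
x(P) = 25 + P (x(P) = P + 25 = 25 + P)
(-7*10)*n + x(R(-1, 4)) = -7*10*38 + (25 - 1) = -70*38 + 24 = -2660 + 24 = -2636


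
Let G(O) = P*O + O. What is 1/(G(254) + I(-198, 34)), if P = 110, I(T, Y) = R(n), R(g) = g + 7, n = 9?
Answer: 1/28210 ≈ 3.5448e-5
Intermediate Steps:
R(g) = 7 + g
I(T, Y) = 16 (I(T, Y) = 7 + 9 = 16)
G(O) = 111*O (G(O) = 110*O + O = 111*O)
1/(G(254) + I(-198, 34)) = 1/(111*254 + 16) = 1/(28194 + 16) = 1/28210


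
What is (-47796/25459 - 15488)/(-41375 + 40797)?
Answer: 28168342/1051093 ≈ 26.799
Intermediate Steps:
(-47796/25459 - 15488)/(-41375 + 40797) = (-47796*1/25459 - 15488)/(-578) = (-6828/3637 - 15488)*(-1/578) = -56336684/3637*(-1/578) = 28168342/1051093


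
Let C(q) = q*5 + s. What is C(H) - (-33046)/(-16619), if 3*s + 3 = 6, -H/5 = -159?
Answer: 66044098/16619 ≈ 3974.0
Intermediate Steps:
H = 795 (H = -5*(-159) = 795)
s = 1 (s = -1 + (1/3)*6 = -1 + 2 = 1)
C(q) = 1 + 5*q (C(q) = q*5 + 1 = 5*q + 1 = 1 + 5*q)
C(H) - (-33046)/(-16619) = (1 + 5*795) - (-33046)/(-16619) = (1 + 3975) - (-33046)*(-1)/16619 = 3976 - 1*33046/16619 = 3976 - 33046/16619 = 66044098/16619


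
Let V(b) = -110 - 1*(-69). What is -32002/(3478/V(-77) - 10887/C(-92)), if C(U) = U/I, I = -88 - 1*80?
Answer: 15088943/9413704 ≈ 1.6029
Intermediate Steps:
I = -168 (I = -88 - 80 = -168)
C(U) = -U/168 (C(U) = U/(-168) = U*(-1/168) = -U/168)
V(b) = -41 (V(b) = -110 + 69 = -41)
-32002/(3478/V(-77) - 10887/C(-92)) = -32002/(3478/(-41) - 10887/((-1/168*(-92)))) = -32002/(3478*(-1/41) - 10887/23/42) = -32002/(-3478/41 - 10887*42/23) = -32002/(-3478/41 - 457254/23) = -32002/(-18827408/943) = -32002*(-943/18827408) = 15088943/9413704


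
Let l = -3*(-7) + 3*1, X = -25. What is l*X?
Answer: -600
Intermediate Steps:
l = 24 (l = 21 + 3 = 24)
l*X = 24*(-25) = -600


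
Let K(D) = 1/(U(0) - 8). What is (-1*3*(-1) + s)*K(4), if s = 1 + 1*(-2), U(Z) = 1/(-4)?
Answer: -8/33 ≈ -0.24242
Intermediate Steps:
U(Z) = -1/4
s = -1 (s = 1 - 2 = -1)
K(D) = -4/33 (K(D) = 1/(-1/4 - 8) = 1/(-33/4) = -4/33)
(-1*3*(-1) + s)*K(4) = (-1*3*(-1) - 1)*(-4/33) = (-3*(-1) - 1)*(-4/33) = (3 - 1)*(-4/33) = 2*(-4/33) = -8/33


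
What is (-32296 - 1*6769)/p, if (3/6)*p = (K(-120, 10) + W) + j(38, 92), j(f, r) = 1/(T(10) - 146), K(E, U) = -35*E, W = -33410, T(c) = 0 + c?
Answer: 2656420/3972561 ≈ 0.66869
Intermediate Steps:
T(c) = c
j(f, r) = -1/136 (j(f, r) = 1/(10 - 146) = 1/(-136) = -1/136)
p = -3972561/68 (p = 2*((-35*(-120) - 33410) - 1/136) = 2*((4200 - 33410) - 1/136) = 2*(-29210 - 1/136) = 2*(-3972561/136) = -3972561/68 ≈ -58420.)
(-32296 - 1*6769)/p = (-32296 - 1*6769)/(-3972561/68) = (-32296 - 6769)*(-68/3972561) = -39065*(-68/3972561) = 2656420/3972561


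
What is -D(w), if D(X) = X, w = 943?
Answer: -943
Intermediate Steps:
-D(w) = -1*943 = -943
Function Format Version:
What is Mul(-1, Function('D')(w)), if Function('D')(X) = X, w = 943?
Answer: -943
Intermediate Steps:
Mul(-1, Function('D')(w)) = Mul(-1, 943) = -943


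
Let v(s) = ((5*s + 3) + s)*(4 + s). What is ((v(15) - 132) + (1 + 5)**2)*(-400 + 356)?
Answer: -73524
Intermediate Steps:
v(s) = (3 + 6*s)*(4 + s) (v(s) = ((3 + 5*s) + s)*(4 + s) = (3 + 6*s)*(4 + s))
((v(15) - 132) + (1 + 5)**2)*(-400 + 356) = (((12 + 6*15**2 + 27*15) - 132) + (1 + 5)**2)*(-400 + 356) = (((12 + 6*225 + 405) - 132) + 6**2)*(-44) = (((12 + 1350 + 405) - 132) + 36)*(-44) = ((1767 - 132) + 36)*(-44) = (1635 + 36)*(-44) = 1671*(-44) = -73524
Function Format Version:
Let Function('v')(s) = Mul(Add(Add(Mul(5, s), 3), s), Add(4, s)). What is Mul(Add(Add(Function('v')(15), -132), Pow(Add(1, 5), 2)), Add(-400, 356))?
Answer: -73524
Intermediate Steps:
Function('v')(s) = Mul(Add(3, Mul(6, s)), Add(4, s)) (Function('v')(s) = Mul(Add(Add(3, Mul(5, s)), s), Add(4, s)) = Mul(Add(3, Mul(6, s)), Add(4, s)))
Mul(Add(Add(Function('v')(15), -132), Pow(Add(1, 5), 2)), Add(-400, 356)) = Mul(Add(Add(Add(12, Mul(6, Pow(15, 2)), Mul(27, 15)), -132), Pow(Add(1, 5), 2)), Add(-400, 356)) = Mul(Add(Add(Add(12, Mul(6, 225), 405), -132), Pow(6, 2)), -44) = Mul(Add(Add(Add(12, 1350, 405), -132), 36), -44) = Mul(Add(Add(1767, -132), 36), -44) = Mul(Add(1635, 36), -44) = Mul(1671, -44) = -73524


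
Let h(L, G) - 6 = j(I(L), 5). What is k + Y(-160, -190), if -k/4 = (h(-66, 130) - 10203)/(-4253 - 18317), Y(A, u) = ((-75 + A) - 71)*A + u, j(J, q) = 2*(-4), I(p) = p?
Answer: 110069808/2257 ≈ 48768.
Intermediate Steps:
j(J, q) = -8
h(L, G) = -2 (h(L, G) = 6 - 8 = -2)
Y(A, u) = u + A*(-146 + A) (Y(A, u) = (-146 + A)*A + u = A*(-146 + A) + u = u + A*(-146 + A))
k = -4082/2257 (k = -4*(-2 - 10203)/(-4253 - 18317) = -(-40820)/(-22570) = -(-40820)*(-1)/22570 = -4*2041/4514 = -4082/2257 ≈ -1.8086)
k + Y(-160, -190) = -4082/2257 + (-190 + (-160)² - 146*(-160)) = -4082/2257 + (-190 + 25600 + 23360) = -4082/2257 + 48770 = 110069808/2257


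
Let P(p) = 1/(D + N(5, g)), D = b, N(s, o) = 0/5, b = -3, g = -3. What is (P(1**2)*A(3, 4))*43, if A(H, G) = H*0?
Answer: 0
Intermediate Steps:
N(s, o) = 0 (N(s, o) = 0*(1/5) = 0)
D = -3
P(p) = -1/3 (P(p) = 1/(-3 + 0) = 1/(-3) = -1/3)
A(H, G) = 0
(P(1**2)*A(3, 4))*43 = -1/3*0*43 = 0*43 = 0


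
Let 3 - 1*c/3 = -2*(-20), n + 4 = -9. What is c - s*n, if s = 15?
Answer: 84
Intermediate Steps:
n = -13 (n = -4 - 9 = -13)
c = -111 (c = 9 - (-6)*(-20) = 9 - 3*40 = 9 - 120 = -111)
c - s*n = -111 - 15*(-13) = -111 - 1*(-195) = -111 + 195 = 84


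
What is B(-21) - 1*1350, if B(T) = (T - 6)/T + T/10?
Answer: -94557/70 ≈ -1350.8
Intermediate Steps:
B(T) = T/10 + (-6 + T)/T (B(T) = (-6 + T)/T + T*(⅒) = (-6 + T)/T + T/10 = T/10 + (-6 + T)/T)
B(-21) - 1*1350 = (1 - 6/(-21) + (⅒)*(-21)) - 1*1350 = (1 - 6*(-1/21) - 21/10) - 1350 = (1 + 2/7 - 21/10) - 1350 = -57/70 - 1350 = -94557/70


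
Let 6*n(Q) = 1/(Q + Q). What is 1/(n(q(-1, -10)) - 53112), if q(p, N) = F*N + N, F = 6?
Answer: -840/44614081 ≈ -1.8828e-5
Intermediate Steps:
q(p, N) = 7*N (q(p, N) = 6*N + N = 7*N)
n(Q) = 1/(12*Q) (n(Q) = 1/(6*(Q + Q)) = 1/(6*((2*Q))) = (1/(2*Q))/6 = 1/(12*Q))
1/(n(q(-1, -10)) - 53112) = 1/(1/(12*((7*(-10)))) - 53112) = 1/((1/12)/(-70) - 53112) = 1/((1/12)*(-1/70) - 53112) = 1/(-1/840 - 53112) = 1/(-44614081/840) = -840/44614081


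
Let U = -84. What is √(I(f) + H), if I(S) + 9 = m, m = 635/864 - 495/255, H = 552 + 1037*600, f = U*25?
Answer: √932976809634/1224 ≈ 789.14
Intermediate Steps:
f = -2100 (f = -84*25 = -2100)
H = 622752 (H = 552 + 622200 = 622752)
m = -17717/14688 (m = 635*(1/864) - 495*1/255 = 635/864 - 33/17 = -17717/14688 ≈ -1.2062)
I(S) = -149909/14688 (I(S) = -9 - 17717/14688 = -149909/14688)
√(I(f) + H) = √(-149909/14688 + 622752) = √(9146831467/14688) = √932976809634/1224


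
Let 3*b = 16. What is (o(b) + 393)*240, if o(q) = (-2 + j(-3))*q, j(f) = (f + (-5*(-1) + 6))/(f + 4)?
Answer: 102000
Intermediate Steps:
b = 16/3 (b = (⅓)*16 = 16/3 ≈ 5.3333)
j(f) = (11 + f)/(4 + f) (j(f) = (f + (5 + 6))/(4 + f) = (f + 11)/(4 + f) = (11 + f)/(4 + f))
o(q) = 6*q (o(q) = (-2 + (11 - 3)/(4 - 3))*q = (-2 + 8/1)*q = (-2 + 1*8)*q = (-2 + 8)*q = 6*q)
(o(b) + 393)*240 = (6*(16/3) + 393)*240 = (32 + 393)*240 = 425*240 = 102000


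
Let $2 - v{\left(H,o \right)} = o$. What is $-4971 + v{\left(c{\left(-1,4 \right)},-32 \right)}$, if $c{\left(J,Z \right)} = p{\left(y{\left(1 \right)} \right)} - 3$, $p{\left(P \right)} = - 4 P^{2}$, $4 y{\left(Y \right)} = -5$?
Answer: $-4937$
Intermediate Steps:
$y{\left(Y \right)} = - \frac{5}{4}$ ($y{\left(Y \right)} = \frac{1}{4} \left(-5\right) = - \frac{5}{4}$)
$c{\left(J,Z \right)} = - \frac{37}{4}$ ($c{\left(J,Z \right)} = - 4 \left(- \frac{5}{4}\right)^{2} - 3 = \left(-4\right) \frac{25}{16} - 3 = - \frac{25}{4} - 3 = - \frac{37}{4}$)
$v{\left(H,o \right)} = 2 - o$
$-4971 + v{\left(c{\left(-1,4 \right)},-32 \right)} = -4971 + \left(2 - -32\right) = -4971 + \left(2 + 32\right) = -4971 + 34 = -4937$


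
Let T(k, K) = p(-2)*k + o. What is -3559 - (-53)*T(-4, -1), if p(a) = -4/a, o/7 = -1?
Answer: -4354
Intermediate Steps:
o = -7 (o = 7*(-1) = -7)
T(k, K) = -7 + 2*k (T(k, K) = (-4/(-2))*k - 7 = (-4*(-½))*k - 7 = 2*k - 7 = -7 + 2*k)
-3559 - (-53)*T(-4, -1) = -3559 - (-53)*(-7 + 2*(-4)) = -3559 - (-53)*(-7 - 8) = -3559 - (-53)*(-15) = -3559 - 1*795 = -3559 - 795 = -4354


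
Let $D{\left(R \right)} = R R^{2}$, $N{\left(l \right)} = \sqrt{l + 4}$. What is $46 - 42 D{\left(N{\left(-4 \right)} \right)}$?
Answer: $46$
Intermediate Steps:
$N{\left(l \right)} = \sqrt{4 + l}$
$D{\left(R \right)} = R^{3}$
$46 - 42 D{\left(N{\left(-4 \right)} \right)} = 46 - 42 \left(\sqrt{4 - 4}\right)^{3} = 46 - 42 \left(\sqrt{0}\right)^{3} = 46 - 42 \cdot 0^{3} = 46 - 0 = 46 + 0 = 46$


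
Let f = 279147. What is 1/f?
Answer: 1/279147 ≈ 3.5823e-6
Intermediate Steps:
1/f = 1/279147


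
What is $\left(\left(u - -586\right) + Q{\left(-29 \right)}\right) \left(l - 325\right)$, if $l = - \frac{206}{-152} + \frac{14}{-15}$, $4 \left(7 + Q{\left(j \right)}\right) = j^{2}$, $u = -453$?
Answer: $- \frac{99535111}{912} \approx -1.0914 \cdot 10^{5}$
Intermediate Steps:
$Q{\left(j \right)} = -7 + \frac{j^{2}}{4}$
$l = \frac{481}{1140}$ ($l = \left(-206\right) \left(- \frac{1}{152}\right) + 14 \left(- \frac{1}{15}\right) = \frac{103}{76} - \frac{14}{15} = \frac{481}{1140} \approx 0.42193$)
$\left(\left(u - -586\right) + Q{\left(-29 \right)}\right) \left(l - 325\right) = \left(\left(-453 - -586\right) - \left(7 - \frac{\left(-29\right)^{2}}{4}\right)\right) \left(\frac{481}{1140} - 325\right) = \left(\left(-453 + 586\right) + \left(-7 + \frac{1}{4} \cdot 841\right)\right) \left(- \frac{370019}{1140}\right) = \left(133 + \left(-7 + \frac{841}{4}\right)\right) \left(- \frac{370019}{1140}\right) = \left(133 + \frac{813}{4}\right) \left(- \frac{370019}{1140}\right) = \frac{1345}{4} \left(- \frac{370019}{1140}\right) = - \frac{99535111}{912}$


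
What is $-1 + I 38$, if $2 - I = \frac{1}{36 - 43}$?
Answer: $\frac{563}{7} \approx 80.429$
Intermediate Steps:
$I = \frac{15}{7}$ ($I = 2 - \frac{1}{36 - 43} = 2 - \frac{1}{-7} = 2 - - \frac{1}{7} = 2 + \frac{1}{7} = \frac{15}{7} \approx 2.1429$)
$-1 + I 38 = -1 + \frac{15}{7} \cdot 38 = -1 + \frac{570}{7} = \frac{563}{7}$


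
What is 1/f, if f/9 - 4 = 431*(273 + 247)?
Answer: 1/2017116 ≈ 4.9576e-7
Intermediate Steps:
f = 2017116 (f = 36 + 9*(431*(273 + 247)) = 36 + 9*(431*520) = 36 + 9*224120 = 36 + 2017080 = 2017116)
1/f = 1/2017116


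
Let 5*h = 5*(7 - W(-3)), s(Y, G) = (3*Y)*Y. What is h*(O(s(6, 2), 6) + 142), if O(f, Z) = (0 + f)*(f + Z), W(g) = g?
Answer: 124540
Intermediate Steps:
s(Y, G) = 3*Y**2
O(f, Z) = f*(Z + f)
h = 10 (h = (5*(7 - 1*(-3)))/5 = (5*(7 + 3))/5 = (5*10)/5 = (1/5)*50 = 10)
h*(O(s(6, 2), 6) + 142) = 10*((3*6**2)*(6 + 3*6**2) + 142) = 10*((3*36)*(6 + 3*36) + 142) = 10*(108*(6 + 108) + 142) = 10*(108*114 + 142) = 10*(12312 + 142) = 10*12454 = 124540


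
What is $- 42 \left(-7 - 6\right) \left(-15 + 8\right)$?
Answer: $-3822$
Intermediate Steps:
$- 42 \left(-7 - 6\right) \left(-15 + 8\right) = - 42 \left(\left(-13\right) \left(-7\right)\right) = \left(-42\right) 91 = -3822$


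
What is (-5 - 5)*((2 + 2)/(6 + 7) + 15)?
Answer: -1990/13 ≈ -153.08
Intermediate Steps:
(-5 - 5)*((2 + 2)/(6 + 7) + 15) = -10*(4/13 + 15) = -10*199/13 = -1990/13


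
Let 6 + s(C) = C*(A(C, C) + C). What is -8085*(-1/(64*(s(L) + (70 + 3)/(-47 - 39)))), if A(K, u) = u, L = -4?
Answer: 16555/3296 ≈ 5.0228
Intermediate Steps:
s(C) = -6 + 2*C² (s(C) = -6 + C*(C + C) = -6 + C*(2*C) = -6 + 2*C²)
-8085*(-1/(64*(s(L) + (70 + 3)/(-47 - 39)))) = -8085*(-1/(64*((-6 + 2*(-4)²) + (70 + 3)/(-47 - 39)))) = -8085*(-1/(64*((-6 + 2*16) + 73/(-86)))) = -8085*(-1/(64*((-6 + 32) + 73*(-1/86)))) = -8085*(-1/(64*(26 - 73/86))) = -8085/((2163/86)*(-64)) = -8085/(-69216/43) = -8085*(-43/69216) = 16555/3296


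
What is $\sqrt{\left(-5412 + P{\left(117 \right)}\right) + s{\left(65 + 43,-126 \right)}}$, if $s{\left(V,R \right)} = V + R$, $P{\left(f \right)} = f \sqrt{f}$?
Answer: $\sqrt{-5430 + 351 \sqrt{13}} \approx 64.533 i$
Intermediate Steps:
$P{\left(f \right)} = f^{\frac{3}{2}}$
$s{\left(V,R \right)} = R + V$
$\sqrt{\left(-5412 + P{\left(117 \right)}\right) + s{\left(65 + 43,-126 \right)}} = \sqrt{\left(-5412 + 117^{\frac{3}{2}}\right) + \left(-126 + \left(65 + 43\right)\right)} = \sqrt{\left(-5412 + 351 \sqrt{13}\right) + \left(-126 + 108\right)} = \sqrt{\left(-5412 + 351 \sqrt{13}\right) - 18} = \sqrt{-5430 + 351 \sqrt{13}}$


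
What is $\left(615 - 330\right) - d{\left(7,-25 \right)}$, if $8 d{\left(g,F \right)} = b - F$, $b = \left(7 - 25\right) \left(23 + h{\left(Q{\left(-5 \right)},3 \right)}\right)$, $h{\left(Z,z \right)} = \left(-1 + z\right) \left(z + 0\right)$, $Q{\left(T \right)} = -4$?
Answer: $\frac{2777}{8} \approx 347.13$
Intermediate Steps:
$h{\left(Z,z \right)} = z \left(-1 + z\right)$ ($h{\left(Z,z \right)} = \left(-1 + z\right) z = z \left(-1 + z\right)$)
$b = -522$ ($b = \left(7 - 25\right) \left(23 + 3 \left(-1 + 3\right)\right) = - 18 \left(23 + 3 \cdot 2\right) = - 18 \left(23 + 6\right) = \left(-18\right) 29 = -522$)
$d{\left(g,F \right)} = - \frac{261}{4} - \frac{F}{8}$ ($d{\left(g,F \right)} = \frac{-522 - F}{8} = - \frac{261}{4} - \frac{F}{8}$)
$\left(615 - 330\right) - d{\left(7,-25 \right)} = \left(615 - 330\right) - \left(- \frac{261}{4} - - \frac{25}{8}\right) = \left(615 - 330\right) - \left(- \frac{261}{4} + \frac{25}{8}\right) = 285 - - \frac{497}{8} = 285 + \frac{497}{8} = \frac{2777}{8}$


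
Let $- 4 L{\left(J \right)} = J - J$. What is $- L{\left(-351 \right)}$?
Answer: $0$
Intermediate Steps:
$L{\left(J \right)} = 0$ ($L{\left(J \right)} = - \frac{J - J}{4} = \left(- \frac{1}{4}\right) 0 = 0$)
$- L{\left(-351 \right)} = \left(-1\right) 0 = 0$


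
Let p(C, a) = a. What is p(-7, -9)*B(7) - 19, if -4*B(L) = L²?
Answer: 365/4 ≈ 91.250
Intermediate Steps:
B(L) = -L²/4
p(-7, -9)*B(7) - 19 = -(-9)*7²/4 - 19 = -(-9)*49/4 - 19 = -9*(-49/4) - 19 = 441/4 - 19 = 365/4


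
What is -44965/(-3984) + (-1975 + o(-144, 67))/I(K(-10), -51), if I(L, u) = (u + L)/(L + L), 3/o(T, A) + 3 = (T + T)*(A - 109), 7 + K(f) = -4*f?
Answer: 38826271369/5353168 ≈ 7253.0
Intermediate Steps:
K(f) = -7 - 4*f
o(T, A) = 3/(-3 + 2*T*(-109 + A)) (o(T, A) = 3/(-3 + (T + T)*(A - 109)) = 3/(-3 + (2*T)*(-109 + A)) = 3/(-3 + 2*T*(-109 + A)))
I(L, u) = (L + u)/(2*L) (I(L, u) = (L + u)/((2*L)) = (L + u)*(1/(2*L)) = (L + u)/(2*L))
-44965/(-3984) + (-1975 + o(-144, 67))/I(K(-10), -51) = -44965/(-3984) + (-1975 + 3/(-3 - 218*(-144) + 2*67*(-144)))/((((-7 - 4*(-10)) - 51)/(2*(-7 - 4*(-10))))) = -44965*(-1/3984) + (-1975 + 3/(-3 + 31392 - 19296))/((((-7 + 40) - 51)/(2*(-7 + 40)))) = 44965/3984 + (-1975 + 3/12093)/(((½)*(33 - 51)/33)) = 44965/3984 + (-1975 + 3*(1/12093))/(((½)*(1/33)*(-18))) = 44965/3984 + (-1975 + 1/4031)/(-3/11) = 44965/3984 - 7961224/4031*(-11/3) = 44965/3984 + 87573464/12093 = 38826271369/5353168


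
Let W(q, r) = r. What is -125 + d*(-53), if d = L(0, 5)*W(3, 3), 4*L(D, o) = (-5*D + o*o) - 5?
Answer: -920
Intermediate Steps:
L(D, o) = -5/4 - 5*D/4 + o²/4 (L(D, o) = ((-5*D + o*o) - 5)/4 = ((-5*D + o²) - 5)/4 = ((o² - 5*D) - 5)/4 = (-5 + o² - 5*D)/4 = -5/4 - 5*D/4 + o²/4)
d = 15 (d = (-5/4 - 5/4*0 + (¼)*5²)*3 = (-5/4 + 0 + (¼)*25)*3 = (-5/4 + 0 + 25/4)*3 = 5*3 = 15)
-125 + d*(-53) = -125 + 15*(-53) = -125 - 795 = -920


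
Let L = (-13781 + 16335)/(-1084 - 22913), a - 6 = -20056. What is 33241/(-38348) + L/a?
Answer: -7996735906529/9225375483900 ≈ -0.86682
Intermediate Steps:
a = -20050 (a = 6 - 20056 = -20050)
L = -2554/23997 (L = 2554/(-23997) = 2554*(-1/23997) = -2554/23997 ≈ -0.10643)
33241/(-38348) + L/a = 33241/(-38348) - 2554/23997/(-20050) = 33241*(-1/38348) - 2554/23997*(-1/20050) = -33241/38348 + 1277/240569925 = -7996735906529/9225375483900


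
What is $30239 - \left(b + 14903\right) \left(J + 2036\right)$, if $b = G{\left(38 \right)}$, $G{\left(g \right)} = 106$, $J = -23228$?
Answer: $318100967$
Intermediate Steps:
$b = 106$
$30239 - \left(b + 14903\right) \left(J + 2036\right) = 30239 - \left(106 + 14903\right) \left(-23228 + 2036\right) = 30239 - 15009 \left(-21192\right) = 30239 - -318070728 = 30239 + 318070728 = 318100967$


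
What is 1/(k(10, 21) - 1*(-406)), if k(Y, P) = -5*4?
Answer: 1/386 ≈ 0.0025907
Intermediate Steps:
k(Y, P) = -20
1/(k(10, 21) - 1*(-406)) = 1/(-20 - 1*(-406)) = 1/(-20 + 406) = 1/386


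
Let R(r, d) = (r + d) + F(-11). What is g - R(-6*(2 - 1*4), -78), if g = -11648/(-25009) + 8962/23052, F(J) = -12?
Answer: 22730111429/288253734 ≈ 78.854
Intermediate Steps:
R(r, d) = -12 + d + r (R(r, d) = (r + d) - 12 = (d + r) - 12 = -12 + d + r)
g = 246320177/288253734 (g = -11648*(-1/25009) + 8962*(1/23052) = 11648/25009 + 4481/11526 = 246320177/288253734 ≈ 0.85453)
g - R(-6*(2 - 1*4), -78) = 246320177/288253734 - (-12 - 78 - 6*(2 - 1*4)) = 246320177/288253734 - (-12 - 78 - 6*(2 - 4)) = 246320177/288253734 - (-12 - 78 - 6*(-2)) = 246320177/288253734 - (-12 - 78 + 12) = 246320177/288253734 - 1*(-78) = 246320177/288253734 + 78 = 22730111429/288253734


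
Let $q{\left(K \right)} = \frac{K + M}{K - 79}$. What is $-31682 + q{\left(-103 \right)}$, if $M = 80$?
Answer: $- \frac{5766101}{182} \approx -31682.0$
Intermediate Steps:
$q{\left(K \right)} = \frac{80 + K}{-79 + K}$ ($q{\left(K \right)} = \frac{K + 80}{K - 79} = \frac{80 + K}{-79 + K}$)
$-31682 + q{\left(-103 \right)} = -31682 + \frac{80 - 103}{-79 - 103} = -31682 + \frac{1}{-182} \left(-23\right) = -31682 - - \frac{23}{182} = -31682 + \frac{23}{182} = - \frac{5766101}{182}$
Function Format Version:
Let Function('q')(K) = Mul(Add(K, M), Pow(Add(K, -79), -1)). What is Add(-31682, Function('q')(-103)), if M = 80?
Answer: Rational(-5766101, 182) ≈ -31682.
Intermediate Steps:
Function('q')(K) = Mul(Pow(Add(-79, K), -1), Add(80, K)) (Function('q')(K) = Mul(Add(K, 80), Pow(Add(K, -79), -1)) = Mul(Add(80, K), Pow(Add(-79, K), -1)) = Mul(Pow(Add(-79, K), -1), Add(80, K)))
Add(-31682, Function('q')(-103)) = Add(-31682, Mul(Pow(Add(-79, -103), -1), Add(80, -103))) = Add(-31682, Mul(Pow(-182, -1), -23)) = Add(-31682, Mul(Rational(-1, 182), -23)) = Add(-31682, Rational(23, 182)) = Rational(-5766101, 182)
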